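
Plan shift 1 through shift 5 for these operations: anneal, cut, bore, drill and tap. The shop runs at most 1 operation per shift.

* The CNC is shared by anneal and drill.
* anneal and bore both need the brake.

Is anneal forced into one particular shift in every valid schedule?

No

anneal can be shift 1 (e.g. bore=shift 3; anneal=shift 1; drill=shift 4; cut=shift 2; tap=shift 5) or shift 2 (e.g. bore=shift 3, tap=shift 5, cut=shift 1, anneal=shift 2, drill=shift 4).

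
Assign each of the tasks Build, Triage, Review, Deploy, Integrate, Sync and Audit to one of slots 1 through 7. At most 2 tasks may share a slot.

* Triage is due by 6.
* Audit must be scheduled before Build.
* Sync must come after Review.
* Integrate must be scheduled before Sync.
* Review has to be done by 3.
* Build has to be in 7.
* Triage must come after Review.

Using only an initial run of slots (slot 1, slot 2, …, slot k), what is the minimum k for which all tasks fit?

The precedence chain requires at least 2 distinct slots.
With at most 2 per slot and 7 tasks, at least 4 slots are needed.
Build can't be placed before 7, so the schedule must run through at least slot 7.
7 works (last occupied slot: 7): for example Sync=2, Integrate=1, Build=7, Audit=3, Review=1, Triage=2, Deploy=3.

7 slots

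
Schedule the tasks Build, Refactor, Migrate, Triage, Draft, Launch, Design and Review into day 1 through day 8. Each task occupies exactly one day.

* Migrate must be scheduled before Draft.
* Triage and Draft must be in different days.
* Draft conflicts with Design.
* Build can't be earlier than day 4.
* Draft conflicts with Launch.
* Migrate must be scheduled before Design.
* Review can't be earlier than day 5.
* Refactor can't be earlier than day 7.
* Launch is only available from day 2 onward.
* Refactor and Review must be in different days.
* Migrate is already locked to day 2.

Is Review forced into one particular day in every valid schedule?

Review can be day 5 (e.g. Launch -> day 2; Refactor -> day 7; Migrate -> day 2; Design -> day 4; Draft -> day 3; Triage -> day 1; Build -> day 4; Review -> day 5) or day 6 (e.g. Review -> day 6, Draft -> day 3, Launch -> day 2, Build -> day 4, Design -> day 4, Refactor -> day 7, Triage -> day 1, Migrate -> day 2).

No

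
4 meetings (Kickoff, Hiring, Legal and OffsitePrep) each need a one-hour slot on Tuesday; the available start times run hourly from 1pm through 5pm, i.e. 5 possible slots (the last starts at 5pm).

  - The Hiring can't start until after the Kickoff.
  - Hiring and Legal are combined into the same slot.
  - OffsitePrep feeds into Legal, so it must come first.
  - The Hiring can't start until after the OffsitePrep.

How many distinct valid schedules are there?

30

Splitting on Kickoff: it can be 1pm (10), 2pm (9), 3pm (7), 4pm (4). Listing each branch's schedules as (Hiring, Legal, OffsitePrep):
Kickoff=1pm: (2pm,2pm,1pm) (3pm,3pm,1pm) (3pm,3pm,2pm) (4pm,4pm,1pm) (4pm,4pm,2pm) (4pm,4pm,3pm) (5pm,5pm,1pm) (5pm,5pm,2pm) (5pm,5pm,3pm) (5pm,5pm,4pm) — 10.
Kickoff=2pm: (3pm,3pm,1pm) (3pm,3pm,2pm) (4pm,4pm,1pm) (4pm,4pm,2pm) (4pm,4pm,3pm) (5pm,5pm,1pm) (5pm,5pm,2pm) (5pm,5pm,3pm) (5pm,5pm,4pm) — 9.
Kickoff=3pm: (4pm,4pm,1pm) (4pm,4pm,2pm) (4pm,4pm,3pm) (5pm,5pm,1pm) (5pm,5pm,2pm) (5pm,5pm,3pm) (5pm,5pm,4pm) — 7.
Kickoff=4pm: (5pm,5pm,1pm) (5pm,5pm,2pm) (5pm,5pm,3pm) (5pm,5pm,4pm) — 4.
Summing: 10 + 9 + 7 + 4 = 30.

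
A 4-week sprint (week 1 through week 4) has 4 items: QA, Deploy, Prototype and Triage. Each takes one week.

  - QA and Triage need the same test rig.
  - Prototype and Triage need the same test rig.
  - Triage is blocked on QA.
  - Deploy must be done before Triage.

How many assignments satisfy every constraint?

42

Splitting on QA: it can be week 1 (18), week 2 (15), week 3 (9). Listing each branch's schedules as (Deploy, Prototype, Triage) by week number:
QA=week 1: (1,1,2) (1,1,3) (1,1,4) (1,2,3) (1,2,4) (1,3,2) (1,3,4) (1,4,2) (1,4,3) (2,1,3) (2,1,4) (2,2,3) (2,2,4) (2,3,4) (2,4,3) (3,1,4) (3,2,4) (3,3,4) — 18.
QA=week 2: (1,1,3) (1,1,4) (1,2,3) (1,2,4) (1,3,4) (1,4,3) (2,1,3) (2,1,4) (2,2,3) (2,2,4) (2,3,4) (2,4,3) (3,1,4) (3,2,4) (3,3,4) — 15.
QA=week 3: (1,1,4) (1,2,4) (1,3,4) (2,1,4) (2,2,4) (2,3,4) (3,1,4) (3,2,4) (3,3,4) — 9.
Summing: 18 + 15 + 9 = 42.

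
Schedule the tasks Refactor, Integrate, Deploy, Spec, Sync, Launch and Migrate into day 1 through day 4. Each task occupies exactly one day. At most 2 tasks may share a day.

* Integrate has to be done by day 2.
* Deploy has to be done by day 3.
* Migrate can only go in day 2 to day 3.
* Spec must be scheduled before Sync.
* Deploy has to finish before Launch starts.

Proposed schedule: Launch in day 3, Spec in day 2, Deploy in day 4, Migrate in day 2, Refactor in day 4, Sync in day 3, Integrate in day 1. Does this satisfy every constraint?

Deploy has to finish before Launch starts — violated.
Migrate can only go in day 2 to day 3 — holds.
Spec must be scheduled before Sync — holds.
Deploy has to be done by day 3 — violated.
At most 2 tasks may share a day — holds.
Integrate has to be done by day 2 — holds.

No — it violates: Deploy has to be done by day 3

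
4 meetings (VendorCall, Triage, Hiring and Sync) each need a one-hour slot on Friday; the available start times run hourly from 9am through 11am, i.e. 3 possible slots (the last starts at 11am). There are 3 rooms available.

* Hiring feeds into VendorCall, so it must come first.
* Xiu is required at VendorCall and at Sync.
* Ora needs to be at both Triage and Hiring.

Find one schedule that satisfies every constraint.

VendorCall in 10am, Sync in 9am, Triage in 10am, Hiring in 9am

Checking: Hiring(9am) before VendorCall(10am); VendorCall(10am) != Sync(9am); Triage(10am) != Hiring(9am); max 2 per slot (cap 3).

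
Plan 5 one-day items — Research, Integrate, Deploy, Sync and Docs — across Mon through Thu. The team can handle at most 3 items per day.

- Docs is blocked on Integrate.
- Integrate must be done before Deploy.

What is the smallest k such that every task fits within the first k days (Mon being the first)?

The precedence chain requires at least 2 distinct days.
With at most 3 per day and 5 tasks, at least 2 days are needed.
2 works (last occupied day: Tue): for example Integrate in Mon; Deploy in Tue; Sync in Mon; Research in Mon; Docs in Tue.

2 days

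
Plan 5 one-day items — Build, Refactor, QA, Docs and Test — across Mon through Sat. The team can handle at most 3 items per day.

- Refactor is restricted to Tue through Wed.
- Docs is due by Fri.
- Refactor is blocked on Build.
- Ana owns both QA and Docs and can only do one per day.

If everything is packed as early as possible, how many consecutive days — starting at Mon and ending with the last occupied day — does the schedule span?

2

The precedence chain requires at least 2 distinct days.
With at most 3 per day and 5 work items, at least 2 days are needed.
2 works (last occupied day: Tue): for example Docs -> Tue, Build -> Mon, Refactor -> Tue, Test -> Mon, QA -> Mon.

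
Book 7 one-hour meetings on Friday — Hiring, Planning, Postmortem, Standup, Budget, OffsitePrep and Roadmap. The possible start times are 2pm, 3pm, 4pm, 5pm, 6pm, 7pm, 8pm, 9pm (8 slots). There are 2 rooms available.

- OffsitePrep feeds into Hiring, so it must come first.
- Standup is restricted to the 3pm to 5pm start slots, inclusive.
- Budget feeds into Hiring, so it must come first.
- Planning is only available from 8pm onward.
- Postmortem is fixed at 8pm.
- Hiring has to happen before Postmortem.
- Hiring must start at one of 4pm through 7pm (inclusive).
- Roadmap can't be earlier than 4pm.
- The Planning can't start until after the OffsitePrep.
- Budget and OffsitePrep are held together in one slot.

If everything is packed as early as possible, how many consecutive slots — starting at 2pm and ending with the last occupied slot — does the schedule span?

7 slots

The precedence chain requires at least 3 distinct slots.
With at most 2 per slot and 7 meetings, at least 4 slots are needed.
Planning can't be placed before 8pm — that is slot 7 counting from 2pm — so the schedule must run through at least 7 slots.
7 works (last occupied slot: 8pm): for example Roadmap=4pm, Planning=8pm, Hiring=4pm, OffsitePrep=2pm, Budget=2pm, Standup=3pm, Postmortem=8pm.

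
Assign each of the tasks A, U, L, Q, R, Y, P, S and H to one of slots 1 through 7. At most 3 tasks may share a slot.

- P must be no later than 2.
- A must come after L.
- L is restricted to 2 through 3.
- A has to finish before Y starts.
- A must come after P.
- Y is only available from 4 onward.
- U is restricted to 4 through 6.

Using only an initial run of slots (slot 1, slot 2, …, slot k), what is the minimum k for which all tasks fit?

The precedence chain requires at least 3 distinct slots.
With at most 3 per slot and 9 tasks, at least 3 slots are needed.
U can't be placed before 4, so the schedule must run through at least slot 4.
4 works (last occupied slot: 4): for example A -> 3, Y -> 4, L -> 2, U -> 4, Q -> 1, R -> 1, S -> 2, P -> 1, H -> 2.

4 slots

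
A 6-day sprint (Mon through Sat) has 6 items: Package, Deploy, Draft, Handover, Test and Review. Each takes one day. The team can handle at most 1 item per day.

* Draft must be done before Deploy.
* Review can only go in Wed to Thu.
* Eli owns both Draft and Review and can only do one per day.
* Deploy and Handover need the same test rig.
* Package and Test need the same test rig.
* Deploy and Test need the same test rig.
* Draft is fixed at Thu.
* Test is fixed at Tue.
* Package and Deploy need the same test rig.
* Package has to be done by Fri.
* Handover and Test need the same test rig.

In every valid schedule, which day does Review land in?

Wed

Review's window is Wed–Thu.
Draft is fixed at Thu, and Review can't share a day with Draft.
So Review must be Wed.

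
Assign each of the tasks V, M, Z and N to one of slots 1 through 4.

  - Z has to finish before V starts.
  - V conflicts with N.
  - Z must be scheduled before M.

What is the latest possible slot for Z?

3

Downstream work caps Z at 3.
Z at 3 is achievable: N -> 1; Z -> 3; M -> 4; V -> 4.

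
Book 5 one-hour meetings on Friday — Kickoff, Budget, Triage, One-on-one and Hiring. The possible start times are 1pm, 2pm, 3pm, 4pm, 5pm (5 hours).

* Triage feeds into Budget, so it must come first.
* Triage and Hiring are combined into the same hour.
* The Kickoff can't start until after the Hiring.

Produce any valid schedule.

Hiring=1pm; Kickoff=2pm; One-on-one=1pm; Budget=2pm; Triage=1pm

Checking: Hiring(1pm) before Kickoff(2pm); Triage(1pm) before Budget(2pm); Triage = Hiring = 1pm.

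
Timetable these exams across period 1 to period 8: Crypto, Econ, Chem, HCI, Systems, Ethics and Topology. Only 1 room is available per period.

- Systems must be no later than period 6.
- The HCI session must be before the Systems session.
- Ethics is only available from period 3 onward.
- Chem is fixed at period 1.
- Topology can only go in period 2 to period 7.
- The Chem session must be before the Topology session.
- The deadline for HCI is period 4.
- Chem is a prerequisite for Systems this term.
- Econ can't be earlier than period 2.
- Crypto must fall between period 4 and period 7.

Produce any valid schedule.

Chem -> period 1, Ethics -> period 6, Econ -> period 7, HCI -> period 2, Crypto -> period 4, Topology -> period 5, Systems -> period 3

Checking: Chem(period 1) before Topology(period 5); Chem(period 1) before Systems(period 3); HCI(period 2) before Systems(period 3); Chem=period 1 in [period 1,period 1]; Systems=period 3 in [period 1,period 6]; Topology=period 5 in [period 2,period 7]; Ethics=period 6 in [period 3,period 8]; HCI=period 2 in [period 1,period 4]; Crypto=period 4 in [period 4,period 7]; Econ=period 7 in [period 2,period 8]; max 1 per period (cap 1).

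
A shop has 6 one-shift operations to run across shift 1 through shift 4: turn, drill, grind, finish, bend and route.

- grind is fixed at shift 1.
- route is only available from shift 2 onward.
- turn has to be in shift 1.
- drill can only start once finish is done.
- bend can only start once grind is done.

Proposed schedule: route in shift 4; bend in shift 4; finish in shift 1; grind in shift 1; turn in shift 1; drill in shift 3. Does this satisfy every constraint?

grind is fixed at shift 1 — holds.
route is only available from shift 2 onward — holds.
drill can only start once finish is done — holds.
turn has to be in shift 1 — holds.
bend can only start once grind is done — holds.

Valid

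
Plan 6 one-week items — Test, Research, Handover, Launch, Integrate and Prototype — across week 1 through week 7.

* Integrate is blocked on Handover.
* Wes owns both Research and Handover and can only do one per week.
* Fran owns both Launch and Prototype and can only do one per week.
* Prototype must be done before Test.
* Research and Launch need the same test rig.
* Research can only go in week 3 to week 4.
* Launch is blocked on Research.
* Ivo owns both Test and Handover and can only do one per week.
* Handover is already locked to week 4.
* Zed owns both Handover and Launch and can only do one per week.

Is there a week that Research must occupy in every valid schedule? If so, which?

week 3

Research's window is week 3–week 4.
Handover is fixed at week 4, and Research can't share a week with Handover.
So Research must be week 3.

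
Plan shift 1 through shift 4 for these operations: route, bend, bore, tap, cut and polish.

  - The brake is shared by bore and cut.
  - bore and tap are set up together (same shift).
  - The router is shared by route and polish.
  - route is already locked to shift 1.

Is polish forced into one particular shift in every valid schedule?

No

polish can be shift 2 (e.g. cut=shift 2; polish=shift 2; bend=shift 1; route=shift 1; tap=shift 1; bore=shift 1) or shift 3 (e.g. tap in shift 1; cut in shift 2; bore in shift 1; bend in shift 1; route in shift 1; polish in shift 3).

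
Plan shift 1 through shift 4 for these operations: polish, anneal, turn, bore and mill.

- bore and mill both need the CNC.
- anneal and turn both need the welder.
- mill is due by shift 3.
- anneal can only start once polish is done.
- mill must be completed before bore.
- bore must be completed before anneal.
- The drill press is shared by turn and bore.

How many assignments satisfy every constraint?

22

Splitting on polish: it can be shift 1 (8), shift 2 (8), shift 3 (6). Listing each branch's schedules as (anneal, turn, bore, mill) by shift number:
polish=shift 1: (3,1,2,1) (3,4,2,1) (4,1,2,1) (4,1,3,1) (4,1,3,2) (4,2,3,1) (4,2,3,2) (4,3,2,1) — 8.
polish=shift 2: (3,1,2,1) (3,4,2,1) (4,1,2,1) (4,1,3,1) (4,1,3,2) (4,2,3,1) (4,2,3,2) (4,3,2,1) — 8.
polish=shift 3: (4,1,2,1) (4,1,3,1) (4,1,3,2) (4,2,3,1) (4,2,3,2) (4,3,2,1) — 6.
Summing: 8 + 8 + 6 = 22.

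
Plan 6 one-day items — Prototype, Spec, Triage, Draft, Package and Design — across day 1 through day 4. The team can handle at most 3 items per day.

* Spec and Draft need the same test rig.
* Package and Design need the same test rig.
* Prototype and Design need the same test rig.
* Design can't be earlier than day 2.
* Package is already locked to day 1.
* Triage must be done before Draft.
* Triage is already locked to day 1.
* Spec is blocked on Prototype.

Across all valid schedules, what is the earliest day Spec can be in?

Precedence pushes Spec to at least day 2.
Spec at day 2 is achievable: Draft=day 3, Package=day 1, Design=day 2, Triage=day 1, Spec=day 2, Prototype=day 1.

day 2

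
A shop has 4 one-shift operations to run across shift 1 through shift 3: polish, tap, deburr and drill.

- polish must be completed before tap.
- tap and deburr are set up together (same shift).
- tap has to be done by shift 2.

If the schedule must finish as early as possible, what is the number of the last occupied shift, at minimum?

2

The precedence chain requires at least 2 distinct shifts.
2 works (last occupied shift: shift 2): for example deburr=shift 2; tap=shift 2; polish=shift 1; drill=shift 1.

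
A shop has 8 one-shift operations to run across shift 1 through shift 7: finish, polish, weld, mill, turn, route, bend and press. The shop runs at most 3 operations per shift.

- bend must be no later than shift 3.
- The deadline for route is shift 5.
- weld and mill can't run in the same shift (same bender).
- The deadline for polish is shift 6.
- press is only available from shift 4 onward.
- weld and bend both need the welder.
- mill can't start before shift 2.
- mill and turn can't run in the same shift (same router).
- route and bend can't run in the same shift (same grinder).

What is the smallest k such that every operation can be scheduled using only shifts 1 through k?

With at most 3 per shift and 8 operations, at least 3 shifts are needed.
press can't be placed before shift 4, so the schedule must run through at least shift 4.
4 works (last occupied shift: shift 4): for example route in shift 2; turn in shift 3; finish in shift 1; weld in shift 3; mill in shift 2; press in shift 4; bend in shift 1; polish in shift 1.

4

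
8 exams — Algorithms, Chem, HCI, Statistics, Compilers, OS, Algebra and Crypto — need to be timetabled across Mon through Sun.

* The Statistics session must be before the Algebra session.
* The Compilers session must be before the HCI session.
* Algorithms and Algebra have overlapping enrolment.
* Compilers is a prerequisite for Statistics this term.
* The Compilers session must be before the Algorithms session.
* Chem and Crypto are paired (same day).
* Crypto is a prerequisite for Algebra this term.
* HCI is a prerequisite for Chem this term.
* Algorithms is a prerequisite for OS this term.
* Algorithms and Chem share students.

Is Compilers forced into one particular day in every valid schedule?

No

Compilers can be Mon (e.g. Compilers -> Mon, OS -> Wed, Statistics -> Tue, Algebra -> Thu, Chem -> Wed, Algorithms -> Tue, Crypto -> Wed, HCI -> Tue) or Tue (e.g. HCI in Wed; Algorithms in Wed; OS in Thu; Algebra in Fri; Chem in Thu; Compilers in Tue; Crypto in Thu; Statistics in Wed).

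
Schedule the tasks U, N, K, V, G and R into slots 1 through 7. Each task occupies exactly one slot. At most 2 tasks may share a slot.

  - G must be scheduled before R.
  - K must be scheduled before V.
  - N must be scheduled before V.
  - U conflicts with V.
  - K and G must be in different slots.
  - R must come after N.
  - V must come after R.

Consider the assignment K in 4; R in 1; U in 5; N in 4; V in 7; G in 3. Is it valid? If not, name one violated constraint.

K and G must be in different slots — holds.
K must be scheduled before V — holds.
R must come after N — violated.
G must be scheduled before R — violated.
At most 2 tasks may share a slot — holds.
V must come after R — holds.
U conflicts with V — holds.
N must be scheduled before V — holds.

Invalid. R must come after N.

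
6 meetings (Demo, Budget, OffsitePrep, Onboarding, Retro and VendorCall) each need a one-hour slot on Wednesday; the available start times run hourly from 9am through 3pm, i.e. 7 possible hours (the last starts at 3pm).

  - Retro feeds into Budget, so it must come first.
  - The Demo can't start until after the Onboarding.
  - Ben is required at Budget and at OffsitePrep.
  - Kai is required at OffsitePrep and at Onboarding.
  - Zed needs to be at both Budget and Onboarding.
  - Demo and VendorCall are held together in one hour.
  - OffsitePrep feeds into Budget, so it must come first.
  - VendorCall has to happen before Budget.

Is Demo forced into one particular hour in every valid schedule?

No

Demo can be 10am (e.g. OffsitePrep -> 10am, Demo -> 10am, Budget -> 11am, VendorCall -> 10am, Onboarding -> 9am, Retro -> 9am) or 11am (e.g. VendorCall -> 11am; OffsitePrep -> 9am; Onboarding -> 10am; Demo -> 11am; Budget -> 12pm; Retro -> 9am).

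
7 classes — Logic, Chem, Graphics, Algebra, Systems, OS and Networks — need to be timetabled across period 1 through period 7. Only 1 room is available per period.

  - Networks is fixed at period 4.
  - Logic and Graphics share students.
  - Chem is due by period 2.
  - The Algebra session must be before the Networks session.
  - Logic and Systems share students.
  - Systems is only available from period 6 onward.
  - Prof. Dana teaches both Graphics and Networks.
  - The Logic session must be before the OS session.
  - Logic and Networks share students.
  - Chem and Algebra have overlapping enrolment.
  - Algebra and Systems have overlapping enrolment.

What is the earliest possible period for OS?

period 5

Precedence pushes OS to at least period 2.
OS at period 5 is achievable: Graphics=period 7, Algebra=period 3, Chem=period 1, Systems=period 6, Networks=period 4, Logic=period 2, OS=period 5.
Nothing earlier works — the conflict and capacity constraints rule out every period before period 5.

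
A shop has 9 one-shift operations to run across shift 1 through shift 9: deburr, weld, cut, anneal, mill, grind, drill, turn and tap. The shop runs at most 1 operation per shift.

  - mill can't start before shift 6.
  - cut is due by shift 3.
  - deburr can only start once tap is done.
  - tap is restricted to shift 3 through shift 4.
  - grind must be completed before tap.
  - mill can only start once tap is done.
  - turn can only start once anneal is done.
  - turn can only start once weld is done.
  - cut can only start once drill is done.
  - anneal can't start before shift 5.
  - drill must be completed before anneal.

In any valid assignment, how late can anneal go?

shift 8

Anneal is available from shift 5; downstream work caps anneal at shift 8.
anneal at shift 8 is achievable: cut -> shift 2; tap -> shift 4; mill -> shift 6; grind -> shift 3; drill -> shift 1; anneal -> shift 8; weld -> shift 7; deburr -> shift 5; turn -> shift 9.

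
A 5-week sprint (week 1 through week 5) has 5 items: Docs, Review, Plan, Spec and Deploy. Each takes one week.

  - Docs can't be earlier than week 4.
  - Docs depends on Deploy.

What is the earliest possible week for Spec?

Spec at week 1 is achievable: Deploy=week 1; Spec=week 1; Review=week 1; Docs=week 4; Plan=week 1.

week 1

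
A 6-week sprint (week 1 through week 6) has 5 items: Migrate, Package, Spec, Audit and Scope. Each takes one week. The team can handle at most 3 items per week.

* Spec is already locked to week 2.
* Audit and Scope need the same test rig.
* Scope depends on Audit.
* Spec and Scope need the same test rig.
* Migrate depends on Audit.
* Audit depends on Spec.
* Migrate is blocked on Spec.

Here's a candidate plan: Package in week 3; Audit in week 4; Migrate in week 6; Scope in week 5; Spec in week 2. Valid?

Valid

Scope depends on Audit — holds.
Audit depends on Spec — holds.
Spec and Scope need the same test rig — holds.
The team can handle at most 3 items per week — holds.
Audit and Scope need the same test rig — holds.
Migrate is blocked on Spec — holds.
Spec is already locked to week 2 — holds.
Migrate depends on Audit — holds.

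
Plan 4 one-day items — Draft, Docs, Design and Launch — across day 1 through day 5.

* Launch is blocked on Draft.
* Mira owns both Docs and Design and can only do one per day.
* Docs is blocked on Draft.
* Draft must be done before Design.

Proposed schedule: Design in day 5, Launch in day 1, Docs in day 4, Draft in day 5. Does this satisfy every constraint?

Draft must be done before Design — violated.
Mira owns both Docs and Design and can only do one per day — holds.
Docs is blocked on Draft — violated.
Launch is blocked on Draft — violated.

Invalid. Launch is blocked on Draft.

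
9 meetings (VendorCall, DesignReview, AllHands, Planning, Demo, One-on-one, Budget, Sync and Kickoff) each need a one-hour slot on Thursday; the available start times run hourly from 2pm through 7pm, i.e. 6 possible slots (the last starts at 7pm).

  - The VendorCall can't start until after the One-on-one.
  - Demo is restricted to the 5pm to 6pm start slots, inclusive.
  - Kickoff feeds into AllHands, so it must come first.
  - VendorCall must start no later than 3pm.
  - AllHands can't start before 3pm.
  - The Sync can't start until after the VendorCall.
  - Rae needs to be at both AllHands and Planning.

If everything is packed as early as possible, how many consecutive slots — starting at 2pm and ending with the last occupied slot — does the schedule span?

4

The precedence chain requires at least 3 distinct slots.
Demo can't be placed before 5pm — that is slot 4 counting from 2pm — so the schedule must run through at least 4 slots.
4 works (last occupied slot: 5pm): for example Kickoff -> 2pm; VendorCall -> 3pm; AllHands -> 3pm; One-on-one -> 2pm; Planning -> 2pm; DesignReview -> 2pm; Sync -> 4pm; Budget -> 2pm; Demo -> 5pm.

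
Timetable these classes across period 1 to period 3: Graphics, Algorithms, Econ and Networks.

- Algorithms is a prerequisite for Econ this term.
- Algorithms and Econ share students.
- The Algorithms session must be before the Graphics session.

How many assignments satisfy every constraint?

Splitting on Graphics: it can be period 2 (6), period 3 (9). Listing each branch's schedules as (Algorithms, Econ, Networks) by period number:
Graphics=period 2: (1,2,1) (1,2,2) (1,2,3) (1,3,1) (1,3,2) (1,3,3) — 6.
Graphics=period 3: (1,2,1) (1,2,2) (1,2,3) (1,3,1) (1,3,2) (1,3,3) (2,3,1) (2,3,2) (2,3,3) — 9.
Summing: 6 + 9 = 15.

15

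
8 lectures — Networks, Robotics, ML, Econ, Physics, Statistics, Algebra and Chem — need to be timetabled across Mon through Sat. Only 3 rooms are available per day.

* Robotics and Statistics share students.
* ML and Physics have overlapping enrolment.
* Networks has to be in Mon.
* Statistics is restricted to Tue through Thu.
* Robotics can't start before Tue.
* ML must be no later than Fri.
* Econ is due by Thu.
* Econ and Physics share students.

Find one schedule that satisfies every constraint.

Algebra -> Tue; Econ -> Mon; Physics -> Tue; ML -> Mon; Statistics -> Tue; Networks -> Mon; Robotics -> Wed; Chem -> Wed

Checking: Econ(Mon) != Physics(Tue); Robotics(Wed) != Statistics(Tue); ML(Mon) != Physics(Tue); ML=Mon in [Mon,Fri]; Networks=Mon in [Mon,Mon]; Econ=Mon in [Mon,Thu]; Statistics=Tue in [Tue,Thu]; Robotics=Wed in [Tue,Sat]; max 3 per day (cap 3).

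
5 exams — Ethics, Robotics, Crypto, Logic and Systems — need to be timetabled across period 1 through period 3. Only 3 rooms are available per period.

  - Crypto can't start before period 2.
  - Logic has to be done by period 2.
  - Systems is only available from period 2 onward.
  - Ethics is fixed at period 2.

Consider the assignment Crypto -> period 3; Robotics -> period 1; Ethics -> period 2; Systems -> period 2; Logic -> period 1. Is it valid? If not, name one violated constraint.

Systems is only available from period 2 onward — holds.
Only 3 rooms are available per period — holds.
Ethics is fixed at period 2 — holds.
Crypto can't start before period 2 — holds.
Logic has to be done by period 2 — holds.

Yes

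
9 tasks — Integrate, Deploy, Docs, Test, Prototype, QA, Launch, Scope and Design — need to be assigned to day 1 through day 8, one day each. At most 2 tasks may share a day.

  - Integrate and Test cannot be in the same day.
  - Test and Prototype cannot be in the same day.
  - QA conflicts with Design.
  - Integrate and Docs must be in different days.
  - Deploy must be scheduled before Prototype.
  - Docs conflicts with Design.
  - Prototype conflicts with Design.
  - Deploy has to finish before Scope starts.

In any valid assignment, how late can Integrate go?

day 8

Integrate at day 8 is achievable: Prototype -> day 2; Launch -> day 4; Deploy -> day 1; Docs -> day 1; Integrate -> day 8; Design -> day 4; Test -> day 3; Scope -> day 2; QA -> day 3.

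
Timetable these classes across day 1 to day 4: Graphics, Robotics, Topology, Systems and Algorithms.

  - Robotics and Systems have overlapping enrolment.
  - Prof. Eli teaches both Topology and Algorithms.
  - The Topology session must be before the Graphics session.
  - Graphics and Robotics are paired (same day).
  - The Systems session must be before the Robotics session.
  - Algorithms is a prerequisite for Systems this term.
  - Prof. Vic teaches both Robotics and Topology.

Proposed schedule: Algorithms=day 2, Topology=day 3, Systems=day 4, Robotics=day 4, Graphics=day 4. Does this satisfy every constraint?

Graphics and Robotics are paired (same day) — holds.
The Systems session must be before the Robotics session — violated.
Robotics and Systems have overlapping enrolment — violated.
Prof. Eli teaches both Topology and Algorithms — holds.
The Topology session must be before the Graphics session — holds.
Algorithms is a prerequisite for Systems this term — holds.
Prof. Vic teaches both Robotics and Topology — holds.

Invalid. Robotics and Systems have overlapping enrolment.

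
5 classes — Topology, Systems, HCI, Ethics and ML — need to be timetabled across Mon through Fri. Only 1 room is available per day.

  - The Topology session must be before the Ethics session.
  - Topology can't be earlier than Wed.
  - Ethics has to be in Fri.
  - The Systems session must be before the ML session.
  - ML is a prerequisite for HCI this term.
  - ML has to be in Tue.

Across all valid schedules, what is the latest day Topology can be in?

Topology is available from Wed; downstream work caps Topology at Thu.
Topology at Thu is achievable: HCI in Wed; Topology in Thu; Systems in Mon; Ethics in Fri; ML in Tue.

Thu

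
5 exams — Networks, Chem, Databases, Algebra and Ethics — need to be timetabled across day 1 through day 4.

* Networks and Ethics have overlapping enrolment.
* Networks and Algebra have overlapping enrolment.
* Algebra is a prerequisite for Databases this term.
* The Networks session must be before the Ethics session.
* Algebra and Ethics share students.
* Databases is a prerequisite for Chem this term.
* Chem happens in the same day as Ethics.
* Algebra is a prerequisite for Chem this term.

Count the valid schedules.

7

Splitting on Networks: it can be day 1 (1), day 2 (3), day 3 (3). Listing each branch's schedules as (Chem, Databases, Algebra, Ethics) by day number:
Networks=day 1: (4,3,2,4) — 1.
Networks=day 2: (3,2,1,3) (4,2,1,4) (4,3,1,4) — 3.
Networks=day 3: (4,2,1,4) (4,3,1,4) (4,3,2,4) — 3.
Summing: 1 + 3 + 3 = 7.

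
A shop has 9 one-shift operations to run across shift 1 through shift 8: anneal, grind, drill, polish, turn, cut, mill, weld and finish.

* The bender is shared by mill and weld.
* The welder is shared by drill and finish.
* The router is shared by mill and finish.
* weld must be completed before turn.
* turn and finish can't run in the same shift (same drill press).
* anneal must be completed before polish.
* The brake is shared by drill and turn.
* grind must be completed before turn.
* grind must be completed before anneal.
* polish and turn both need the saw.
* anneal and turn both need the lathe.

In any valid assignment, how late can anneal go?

shift 7

Precedence pushes anneal to at least shift 2; downstream work caps anneal at shift 7.
anneal at shift 7 is achievable: mill=shift 2, weld=shift 1, finish=shift 3, turn=shift 2, drill=shift 1, polish=shift 8, anneal=shift 7, cut=shift 1, grind=shift 1.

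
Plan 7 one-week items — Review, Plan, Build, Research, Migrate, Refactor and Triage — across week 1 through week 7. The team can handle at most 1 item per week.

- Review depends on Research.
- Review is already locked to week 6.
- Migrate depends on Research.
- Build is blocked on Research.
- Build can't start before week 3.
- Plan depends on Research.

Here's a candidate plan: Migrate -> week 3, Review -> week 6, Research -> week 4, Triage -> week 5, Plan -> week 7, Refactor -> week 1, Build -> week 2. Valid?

No — it violates: Build is blocked on Research

Plan depends on Research — holds.
Build can't start before week 3 — violated.
Build is blocked on Research — violated.
Review depends on Research — holds.
The team can handle at most 1 item per week — holds.
Review is already locked to week 6 — holds.
Migrate depends on Research — violated.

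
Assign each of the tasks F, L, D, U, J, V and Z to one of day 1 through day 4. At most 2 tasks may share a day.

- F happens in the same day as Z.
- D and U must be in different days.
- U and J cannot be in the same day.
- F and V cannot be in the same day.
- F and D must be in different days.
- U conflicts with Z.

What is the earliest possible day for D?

D at day 1 is achievable: D in day 1; V in day 3; U in day 3; Z in day 2; L in day 1; J in day 4; F in day 2.

day 1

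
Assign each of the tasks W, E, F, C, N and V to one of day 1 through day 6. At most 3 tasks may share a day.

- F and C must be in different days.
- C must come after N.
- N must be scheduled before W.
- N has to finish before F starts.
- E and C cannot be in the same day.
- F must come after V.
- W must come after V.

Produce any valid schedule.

F -> day 2, V -> day 1, W -> day 2, N -> day 1, E -> day 1, C -> day 3

Checking: N(day 1) before C(day 3); N(day 1) before F(day 2); V(day 1) before W(day 2); N(day 1) before W(day 2); V(day 1) before F(day 2); E(day 1) != C(day 3); F(day 2) != C(day 3); max 3 per day (cap 3).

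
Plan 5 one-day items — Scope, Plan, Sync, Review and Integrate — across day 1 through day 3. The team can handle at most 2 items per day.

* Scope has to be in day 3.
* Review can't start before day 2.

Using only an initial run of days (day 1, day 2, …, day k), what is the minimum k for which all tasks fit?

With at most 2 per day and 5 tasks, at least 3 days are needed.
Scope can't be placed before day 3, so the schedule must run through at least day 3.
3 works (last occupied day: day 3): for example Review=day 2; Sync=day 1; Scope=day 3; Integrate=day 2; Plan=day 1.

3 days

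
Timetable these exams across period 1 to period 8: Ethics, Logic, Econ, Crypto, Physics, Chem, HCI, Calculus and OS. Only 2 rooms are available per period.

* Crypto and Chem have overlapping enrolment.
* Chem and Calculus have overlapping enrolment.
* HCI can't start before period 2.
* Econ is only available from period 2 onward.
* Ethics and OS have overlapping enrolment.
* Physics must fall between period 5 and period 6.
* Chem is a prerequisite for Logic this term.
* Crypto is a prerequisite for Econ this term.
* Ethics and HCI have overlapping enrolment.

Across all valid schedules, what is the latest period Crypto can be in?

period 7

Downstream work caps Crypto at period 7.
Crypto at period 7 is achievable: OS=period 3, Physics=period 5, HCI=period 2, Logic=period 2, Crypto=period 7, Chem=period 1, Econ=period 8, Calculus=period 3, Ethics=period 1.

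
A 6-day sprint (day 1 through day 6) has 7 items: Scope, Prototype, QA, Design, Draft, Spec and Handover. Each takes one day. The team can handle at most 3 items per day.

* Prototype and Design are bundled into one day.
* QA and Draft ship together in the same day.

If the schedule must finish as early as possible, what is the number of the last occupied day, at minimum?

day 3

With at most 3 per day and 7 tasks, at least 3 days are needed.
3 works (last occupied day: day 3): for example Scope=day 1, QA=day 2, Spec=day 2, Handover=day 3, Prototype=day 1, Draft=day 2, Design=day 1.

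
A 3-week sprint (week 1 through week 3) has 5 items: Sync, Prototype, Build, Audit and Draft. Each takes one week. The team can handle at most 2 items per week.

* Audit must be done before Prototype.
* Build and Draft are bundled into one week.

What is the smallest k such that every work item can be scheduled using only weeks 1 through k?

The precedence chain requires at least 2 distinct weeks.
With at most 2 per week and 5 work items, at least 3 weeks are needed.
3 works (last occupied week: week 3): for example Prototype=week 2, Draft=week 3, Sync=week 1, Audit=week 1, Build=week 3.

3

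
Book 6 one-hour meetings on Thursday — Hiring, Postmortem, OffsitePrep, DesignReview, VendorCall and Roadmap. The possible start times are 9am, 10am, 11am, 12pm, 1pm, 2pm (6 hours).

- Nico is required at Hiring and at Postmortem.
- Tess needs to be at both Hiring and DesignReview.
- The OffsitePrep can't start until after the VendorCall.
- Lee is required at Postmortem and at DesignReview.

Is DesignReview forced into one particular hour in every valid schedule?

DesignReview can be 9am (e.g. VendorCall=9am, Postmortem=11am, OffsitePrep=10am, Hiring=10am, DesignReview=9am, Roadmap=9am) or 10am (e.g. Postmortem=11am, DesignReview=10am, VendorCall=9am, Roadmap=9am, Hiring=9am, OffsitePrep=10am).

No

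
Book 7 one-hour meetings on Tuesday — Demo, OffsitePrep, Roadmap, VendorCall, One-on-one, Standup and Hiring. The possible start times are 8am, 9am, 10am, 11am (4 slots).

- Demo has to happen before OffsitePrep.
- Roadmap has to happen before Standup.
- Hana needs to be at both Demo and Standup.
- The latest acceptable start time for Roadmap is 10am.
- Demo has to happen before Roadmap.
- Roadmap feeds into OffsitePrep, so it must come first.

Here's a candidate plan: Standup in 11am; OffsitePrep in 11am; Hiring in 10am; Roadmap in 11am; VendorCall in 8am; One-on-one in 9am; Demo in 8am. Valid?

Invalid. The latest acceptable start time for Roadmap is 10am.

Roadmap has to happen before Standup — violated.
Hana needs to be at both Demo and Standup — holds.
Demo has to happen before OffsitePrep — holds.
The latest acceptable start time for Roadmap is 10am — violated.
Roadmap feeds into OffsitePrep, so it must come first — violated.
Demo has to happen before Roadmap — holds.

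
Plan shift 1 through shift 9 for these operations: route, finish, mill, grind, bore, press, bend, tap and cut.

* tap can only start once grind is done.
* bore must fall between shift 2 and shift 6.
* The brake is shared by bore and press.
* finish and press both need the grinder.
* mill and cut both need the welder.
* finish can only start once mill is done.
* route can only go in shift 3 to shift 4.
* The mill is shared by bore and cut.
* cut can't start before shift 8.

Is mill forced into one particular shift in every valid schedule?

No

mill can be shift 1 (e.g. press=shift 1; tap=shift 2; bend=shift 1; bore=shift 2; mill=shift 1; route=shift 3; cut=shift 8; finish=shift 2; grind=shift 1) or shift 2 (e.g. mill=shift 2; bend=shift 1; tap=shift 2; bore=shift 2; cut=shift 8; press=shift 1; finish=shift 3; route=shift 3; grind=shift 1).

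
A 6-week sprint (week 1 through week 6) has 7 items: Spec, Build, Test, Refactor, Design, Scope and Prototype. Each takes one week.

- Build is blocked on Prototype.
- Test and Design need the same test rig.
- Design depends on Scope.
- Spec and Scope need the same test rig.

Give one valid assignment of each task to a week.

Prototype in week 1; Spec in week 2; Test in week 1; Scope in week 1; Build in week 2; Design in week 2; Refactor in week 1

Checking: Prototype(week 1) before Build(week 2); Scope(week 1) before Design(week 2); Test(week 1) != Design(week 2); Spec(week 2) != Scope(week 1).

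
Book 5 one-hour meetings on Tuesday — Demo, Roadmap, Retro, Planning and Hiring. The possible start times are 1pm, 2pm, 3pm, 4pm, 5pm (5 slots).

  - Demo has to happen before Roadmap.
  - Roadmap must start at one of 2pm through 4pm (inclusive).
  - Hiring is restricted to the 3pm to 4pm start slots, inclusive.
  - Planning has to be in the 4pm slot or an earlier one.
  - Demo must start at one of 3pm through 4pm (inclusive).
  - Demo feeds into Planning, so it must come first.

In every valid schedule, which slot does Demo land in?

3pm

Demo is available from 3pm; Demo's own window allows nothing later than 4pm; downstream work caps Demo at 3pm.
So Demo is pinned to 3pm.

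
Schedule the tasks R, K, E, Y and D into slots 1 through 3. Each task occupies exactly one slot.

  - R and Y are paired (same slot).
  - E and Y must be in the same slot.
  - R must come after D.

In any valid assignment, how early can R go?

2

Precedence pushes R to at least 2.
R at 2 is achievable: D=1, K=1, R=2, E=2, Y=2.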